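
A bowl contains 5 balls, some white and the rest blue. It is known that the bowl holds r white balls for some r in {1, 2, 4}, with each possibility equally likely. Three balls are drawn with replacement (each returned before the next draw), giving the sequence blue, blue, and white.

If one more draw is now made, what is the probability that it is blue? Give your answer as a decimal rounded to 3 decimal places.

0.642

For each hypothesis, P(data | H) works out to: P(data | r = 1) = (4/5)(4/5)(1/5) = 16/125; P(data | r = 2) = (3/5)(3/5)(2/5) = 18/125; P(data | r = 4) = (1/5)(1/5)(4/5) = 4/125.
Multiplying each by its prior: 1/3 · 16/125 = 16/375, 1/3 · 18/125 = 6/125, 1/3 · 4/125 = 4/375; these sum to 38/375.
The posterior is then P(r = 1 | data) = 8/19, P(r = 2 | data) = 9/19, P(r = 4 | data) = 2/19.
The predictive probability is P(blue next | data) = (4/5)(8/19) + (3/5)(9/19) + (1/5)(2/19) = 61/95.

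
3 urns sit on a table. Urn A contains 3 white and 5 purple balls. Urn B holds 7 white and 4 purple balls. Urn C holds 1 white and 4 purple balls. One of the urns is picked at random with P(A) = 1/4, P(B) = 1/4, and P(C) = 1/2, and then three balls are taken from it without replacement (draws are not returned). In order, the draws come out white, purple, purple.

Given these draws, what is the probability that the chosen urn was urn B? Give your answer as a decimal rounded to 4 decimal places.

Under each hypothesis, the probability of the observed sequence is: P(data | urn A) = (3/8)(5/7)(4/6) = 0.17857; P(data | urn B) = (7/11)(4/10)(3/9) = 0.084848; P(data | urn C) = (1/5)(4/4)(3/3) = 0.2.
Weighting by the prior gives 1/4 · 0.17857 = 0.044643, 1/4 · 0.084848 = 0.021212, 1/2 · 0.2 = 0.1; with total 0.16585.
Hence P(urn B | data) = (0.021212) / (0.16585) = 0.1279.

0.1279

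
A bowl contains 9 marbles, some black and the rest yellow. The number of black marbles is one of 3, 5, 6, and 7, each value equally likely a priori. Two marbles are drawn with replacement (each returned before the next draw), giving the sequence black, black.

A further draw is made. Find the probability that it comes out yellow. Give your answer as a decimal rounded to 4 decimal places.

For each hypothesis, P(data | H) works out to: P(data | r = 3) = (3/9)(3/9) = 1/9; P(data | r = 5) = (5/9)(5/9) = 25/81; P(data | r = 6) = (6/9)(6/9) = 4/9; P(data | r = 7) = (7/9)(7/9) = 49/81.
Weighting by the prior gives 1/4 · 1/9 = 1/36, 1/4 · 25/81 = 25/324, 1/4 · 4/9 = 1/9, 1/4 · 49/81 = 49/324; with total 119/324.
The posterior is then P(r = 3 | data) = 9/119, P(r = 5 | data) = 25/119, P(r = 6 | data) = 36/119, P(r = 7 | data) = 7/17.
Averaging over the posterior, P(yellow next | data) = (2/3)(9/119) + (4/9)(25/119) + (1/3)(36/119) + (2/9)(7/17) = 40/119.

0.3361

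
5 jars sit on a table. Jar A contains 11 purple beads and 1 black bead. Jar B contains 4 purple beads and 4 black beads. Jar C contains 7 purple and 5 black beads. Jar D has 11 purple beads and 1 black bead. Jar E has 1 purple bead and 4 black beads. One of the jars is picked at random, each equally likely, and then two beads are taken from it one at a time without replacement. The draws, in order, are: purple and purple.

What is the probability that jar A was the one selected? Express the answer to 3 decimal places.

0.379

Compute the likelihood of the observed sequence for each case: P(data | jar A) = (11/12)(10/11) = 0.83333; P(data | jar B) = (4/8)(3/7) = 0.21429; P(data | jar C) = (7/12)(6/11) = 0.31818; P(data | jar D) = (11/12)(10/11) = 0.83333; P(data | jar E) = (1/5)(0/4) = 0.
Weighting by the prior gives 1/5 · 0.83333 = 0.16667, 1/5 · 0.21429 = 0.042857, 1/5 · 0.31818 = 0.063636, 1/5 · 0.83333 = 0.16667, 1/5 · 0 = 0; summing to 0.43983.
Hence P(jar A | data) = (0.16667) / (0.43983) = 0.37894.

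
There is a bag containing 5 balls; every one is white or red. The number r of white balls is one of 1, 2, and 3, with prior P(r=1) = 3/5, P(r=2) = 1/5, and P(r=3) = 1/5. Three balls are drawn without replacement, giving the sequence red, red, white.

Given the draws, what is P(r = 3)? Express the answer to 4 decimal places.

0.1111

Compute the likelihood of the observed sequence for each case: P(data | r = 1) = (4/5)(3/4)(1/3) = 1/5; P(data | r = 2) = (3/5)(2/4)(2/3) = 1/5; P(data | r = 3) = (2/5)(1/4)(3/3) = 1/10.
Weighting by the prior gives 3/5 · 1/5 = 3/25, 1/5 · 1/5 = 1/25, 1/5 · 1/10 = 1/50; summing to 9/50.
Hence P(r = 3 | data) = (1/50) / (9/50) = 1/9.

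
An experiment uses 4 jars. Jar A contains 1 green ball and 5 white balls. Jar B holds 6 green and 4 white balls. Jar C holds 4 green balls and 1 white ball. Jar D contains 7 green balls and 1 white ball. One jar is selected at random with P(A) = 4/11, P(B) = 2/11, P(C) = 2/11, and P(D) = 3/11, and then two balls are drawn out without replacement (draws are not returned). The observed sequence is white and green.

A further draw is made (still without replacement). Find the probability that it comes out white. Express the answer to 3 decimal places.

Under each hypothesis, the probability of the observed sequence is: P(data | jar A) = (5/6)(1/5) = 1/6; P(data | jar B) = (4/10)(6/9) = 4/15; P(data | jar C) = (1/5)(4/4) = 1/5; P(data | jar D) = (1/8)(7/7) = 1/8.
Weighting by the prior gives 4/11 · 1/6 = 2/33, 2/11 · 4/15 = 8/165, 2/11 · 1/5 = 2/55, 3/11 · 1/8 = 3/88; with total 79/440.
The posterior is then P(jar A | data) = 80/237, P(jar B | data) = 64/237, P(jar C | data) = 16/79, P(jar D | data) = 15/79.
So P(white next | data) = Σ P(white next | H) P(H | data) = (1)(80/237) + (3/8)(64/237) + (0)(16/79) + (0)(15/79) = 104/237.

0.439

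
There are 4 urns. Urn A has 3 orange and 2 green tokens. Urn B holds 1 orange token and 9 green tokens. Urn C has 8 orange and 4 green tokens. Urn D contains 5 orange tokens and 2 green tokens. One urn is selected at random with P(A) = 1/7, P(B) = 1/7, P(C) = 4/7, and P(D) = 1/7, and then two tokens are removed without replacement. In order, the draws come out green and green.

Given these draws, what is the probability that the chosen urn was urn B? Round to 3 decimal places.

For each hypothesis, P(data | H) works out to: P(data | urn A) = (2/5)(1/4) = 0.1; P(data | urn B) = (9/10)(8/9) = 0.8; P(data | urn C) = (4/12)(3/11) = 0.090909; P(data | urn D) = (2/7)(1/6) = 0.047619.
The prior-weighted likelihoods are 1/7 · 0.1 = 0.014286, 1/7 · 0.8 = 0.11429, 4/7 · 0.090909 = 0.051948, 1/7 · 0.047619 = 0.0068027; these sum to 0.18732.
So P(urn B | data) = (0.11429) / (0.18732) = 0.6101.

0.610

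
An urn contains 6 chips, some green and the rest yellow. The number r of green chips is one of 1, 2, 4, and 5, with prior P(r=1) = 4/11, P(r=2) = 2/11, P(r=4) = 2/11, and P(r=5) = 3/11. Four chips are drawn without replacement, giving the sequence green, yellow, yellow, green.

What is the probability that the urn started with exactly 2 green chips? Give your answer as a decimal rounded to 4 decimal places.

0.5000

Compute the likelihood of the observed sequence for each case: P(data | r = 1) = (1/6)(5/5)(4/4)(0/3) = 0; P(data | r = 2) = (2/6)(4/5)(3/4)(1/3) = 1/15; P(data | r = 4) = (4/6)(2/5)(1/4)(3/3) = 1/15; P(data | r = 5) = (5/6)(1/5)(0/4) = 0.
Multiplying each by its prior: 4/11 · 0 = 0, 2/11 · 1/15 = 2/165, 2/11 · 1/15 = 2/165, 3/11 · 0 = 0; these sum to 4/165.
Hence P(r = 2 | data) = (2/165) / (4/165) = 1/2.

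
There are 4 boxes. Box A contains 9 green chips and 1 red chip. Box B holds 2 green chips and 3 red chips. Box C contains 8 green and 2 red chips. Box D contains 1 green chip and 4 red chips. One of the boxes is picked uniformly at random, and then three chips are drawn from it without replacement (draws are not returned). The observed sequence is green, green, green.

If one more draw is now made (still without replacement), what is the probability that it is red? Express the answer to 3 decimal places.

0.200

The likelihood of the observed sequence under each hypothesis: P(data | box A) = (9/10)(8/9)(7/8) = 7/10; P(data | box B) = (2/5)(1/4)(0/3) = 0; P(data | box C) = (8/10)(7/9)(6/8) = 7/15; P(data | box D) = (1/5)(0/4) = 0.
Weighting by the prior gives 1/4 · 7/10 = 7/40, 1/4 · 0 = 0, 1/4 · 7/15 = 7/60, 1/4 · 0 = 0; with total 7/24.
Normalising, the posterior is P(box A | data) = 3/5, P(box B | data) = 0, P(box C | data) = 2/5, P(box D | data) = 0.
The predictive probability is P(red next | data) = (1/7)(3/5) + (2/7)(2/5) = 1/5.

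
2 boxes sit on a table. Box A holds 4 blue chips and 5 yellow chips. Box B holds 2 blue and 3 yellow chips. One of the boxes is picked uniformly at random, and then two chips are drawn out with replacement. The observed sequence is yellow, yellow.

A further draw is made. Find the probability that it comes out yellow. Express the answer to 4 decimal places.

Compute the likelihood of the observed sequence for each case: P(data | box A) = (5/9)(5/9) = 0.30864; P(data | box B) = (3/5)(3/5) = 0.36.
The prior-weighted likelihoods are 1/2 · 0.30864 = 0.15432, 1/2 · 0.36 = 0.18; with total 0.33432.
The posterior is then P(box A | data) = 0.4616, P(box B | data) = 0.5384.
The predictive probability is P(yellow next | data) = (5/9)(0.4616) + (3/5)(0.5384) = 0.57948.

0.5795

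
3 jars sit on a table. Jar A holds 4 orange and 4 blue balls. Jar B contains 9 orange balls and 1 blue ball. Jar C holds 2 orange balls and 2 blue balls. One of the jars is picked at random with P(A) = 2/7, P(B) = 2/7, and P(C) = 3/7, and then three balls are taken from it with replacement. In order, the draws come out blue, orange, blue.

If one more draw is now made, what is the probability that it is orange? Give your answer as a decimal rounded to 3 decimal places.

The likelihood of the observed sequence under each hypothesis: P(data | jar A) = (4/8)(4/8)(4/8) = 0.125; P(data | jar B) = (1/10)(9/10)(1/10) = 0.009; P(data | jar C) = (2/4)(2/4)(2/4) = 0.125.
Multiplying each by its prior: 2/7 · 0.125 = 0.035714, 2/7 · 0.009 = 0.0025714, 3/7 · 0.125 = 0.053571; with total 0.091857.
Dividing through by the total gives posterior P(jar A | data) = 0.3888, P(jar B | data) = 0.027994, P(jar C | data) = 0.5832.
So P(orange next | data) = Σ P(orange next | H) P(H | data) = (1/2)(0.3888) + (9/10)(0.027994) + (1/2)(0.5832) = 0.5112.

0.511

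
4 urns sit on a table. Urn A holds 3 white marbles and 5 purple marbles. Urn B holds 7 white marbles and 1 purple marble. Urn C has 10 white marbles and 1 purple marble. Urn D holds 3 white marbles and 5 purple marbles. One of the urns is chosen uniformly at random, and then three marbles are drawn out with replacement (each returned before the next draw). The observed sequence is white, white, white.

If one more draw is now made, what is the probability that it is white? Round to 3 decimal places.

0.857

Under each hypothesis, the probability of the observed sequence is: P(data | urn A) = (3/8)(3/8)(3/8) = 0.052734; P(data | urn B) = (7/8)(7/8)(7/8) = 0.66992; P(data | urn C) = (10/11)(10/11)(10/11) = 0.75131; P(data | urn D) = (3/8)(3/8)(3/8) = 0.052734.
Weighting by the prior gives 1/4 · 0.052734 = 0.013184, 1/4 · 0.66992 = 0.16748, 1/4 · 0.75131 = 0.18783, 1/4 · 0.052734 = 0.013184; these sum to 0.38168.
The posterior is then P(urn A | data) = 0.034541, P(urn B | data) = 0.4388, P(urn C | data) = 0.49212, P(urn D | data) = 0.034541.
The predictive probability is P(white next | data) = (3/8)(0.034541) + (7/8)(0.4388) + (10/11)(0.49212) + (3/8)(0.034541) = 0.85724.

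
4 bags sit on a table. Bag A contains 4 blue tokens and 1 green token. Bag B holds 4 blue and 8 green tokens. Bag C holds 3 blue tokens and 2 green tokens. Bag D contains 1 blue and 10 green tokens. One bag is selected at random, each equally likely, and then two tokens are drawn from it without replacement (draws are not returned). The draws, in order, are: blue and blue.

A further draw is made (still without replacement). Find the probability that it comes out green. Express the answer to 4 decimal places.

For each hypothesis, P(data | H) works out to: P(data | bag A) = (4/5)(3/4) = 3/5; P(data | bag B) = (4/12)(3/11) = 1/11; P(data | bag C) = (3/5)(2/4) = 3/10; P(data | bag D) = (1/11)(0/10) = 0.
Weighting by the prior gives 1/4 · 3/5 = 3/20, 1/4 · 1/11 = 1/44, 1/4 · 3/10 = 3/40, 1/4 · 0 = 0; these sum to 109/440.
Dividing through by the total gives posterior P(bag A | data) = 66/109, P(bag B | data) = 10/109, P(bag C | data) = 33/109, P(bag D | data) = 0.
So P(green next | data) = Σ P(green next | H) P(H | data) = (1/3)(66/109) + (4/5)(10/109) + (2/3)(33/109) = 52/109.

0.4771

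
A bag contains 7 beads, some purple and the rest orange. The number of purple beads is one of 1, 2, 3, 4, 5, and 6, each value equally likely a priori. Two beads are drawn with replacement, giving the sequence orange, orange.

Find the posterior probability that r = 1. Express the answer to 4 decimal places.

Compute the likelihood of the observed sequence for each case: P(data | r = 1) = (6/7)(6/7) = 36/49; P(data | r = 2) = (5/7)(5/7) = 25/49; P(data | r = 3) = (4/7)(4/7) = 16/49; P(data | r = 4) = (3/7)(3/7) = 9/49; P(data | r = 5) = (2/7)(2/7) = 4/49; P(data | r = 6) = (1/7)(1/7) = 1/49.
Multiplying each by its prior: 1/6 · 36/49 = 6/49, 1/6 · 25/49 = 25/294, 1/6 · 16/49 = 8/147, 1/6 · 9/49 = 3/98, 1/6 · 4/49 = 2/147, 1/6 · 1/49 = 1/294; these sum to 13/42.
By Bayes' rule, P(r = 1 | data) = (6/49) / (13/42) = 36/91.

0.3956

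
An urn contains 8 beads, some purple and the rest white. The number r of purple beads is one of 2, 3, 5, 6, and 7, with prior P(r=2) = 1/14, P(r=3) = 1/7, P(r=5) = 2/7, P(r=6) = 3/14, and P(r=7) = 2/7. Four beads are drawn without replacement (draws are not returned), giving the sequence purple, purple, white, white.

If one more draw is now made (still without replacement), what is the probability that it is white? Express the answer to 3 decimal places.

For each hypothesis, P(data | H) works out to: P(data | r = 2) = (2/8)(1/7)(6/6)(5/5) = 1/28; P(data | r = 3) = (3/8)(2/7)(5/6)(4/5) = 1/14; P(data | r = 5) = (5/8)(4/7)(3/6)(2/5) = 1/14; P(data | r = 6) = (6/8)(5/7)(2/6)(1/5) = 1/28; P(data | r = 7) = (7/8)(6/7)(1/6)(0/5) = 0.
Multiplying each by its prior: 1/14 · 1/28 = 1/392, 1/7 · 1/14 = 1/98, 2/7 · 1/14 = 1/49, 3/14 · 1/28 = 3/392, 2/7 · 0 = 0; these sum to 2/49.
Normalising, the posterior is P(r = 2 | data) = 1/16, P(r = 3 | data) = 1/4, P(r = 5 | data) = 1/2, P(r = 6 | data) = 3/16, P(r = 7 | data) = 0.
So P(white next | data) = Σ P(white next | H) P(H | data) = (1)(1/16) + (3/4)(1/4) + (1/4)(1/2) + (0)(3/16) = 3/8.

0.375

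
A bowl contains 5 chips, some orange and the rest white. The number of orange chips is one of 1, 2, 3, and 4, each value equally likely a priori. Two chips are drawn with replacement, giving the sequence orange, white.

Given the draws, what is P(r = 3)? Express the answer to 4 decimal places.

For each hypothesis, P(data | H) works out to: P(data | r = 1) = (1/5)(4/5) = 4/25; P(data | r = 2) = (2/5)(3/5) = 6/25; P(data | r = 3) = (3/5)(2/5) = 6/25; P(data | r = 4) = (4/5)(1/5) = 4/25.
Multiplying each by its prior: 1/4 · 4/25 = 1/25, 1/4 · 6/25 = 3/50, 1/4 · 6/25 = 3/50, 1/4 · 4/25 = 1/25; these sum to 1/5.
Hence P(r = 3 | data) = (3/50) / (1/5) = 3/10.

0.3000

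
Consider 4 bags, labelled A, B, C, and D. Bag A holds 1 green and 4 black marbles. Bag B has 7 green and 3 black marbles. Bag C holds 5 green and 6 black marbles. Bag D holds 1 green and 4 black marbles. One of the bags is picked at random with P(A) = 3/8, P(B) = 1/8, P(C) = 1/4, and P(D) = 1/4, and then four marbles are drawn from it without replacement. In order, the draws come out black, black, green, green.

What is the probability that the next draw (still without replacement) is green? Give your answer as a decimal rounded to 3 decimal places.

The likelihood of the observed sequence under each hypothesis: P(data | bag A) = (4/5)(3/4)(1/3)(0/2) = 0; P(data | bag B) = (3/10)(2/9)(7/8)(6/7) = 0.05; P(data | bag C) = (6/11)(5/10)(5/9)(4/8) = 0.075758; P(data | bag D) = (4/5)(3/4)(1/3)(0/2) = 0.
Multiplying each by its prior: 3/8 · 0 = 0, 1/8 · 0.05 = 0.00625, 1/4 · 0.075758 = 0.018939, 1/4 · 0 = 0; these sum to 0.025189.
Normalising, the posterior is P(bag A | data) = 0, P(bag B | data) = 0.24812, P(bag C | data) = 0.75188, P(bag D | data) = 0.
So P(green next | data) = Σ P(green next | H) P(H | data) = (5/6)(0.24812) + (3/7)(0.75188) = 0.529.

0.529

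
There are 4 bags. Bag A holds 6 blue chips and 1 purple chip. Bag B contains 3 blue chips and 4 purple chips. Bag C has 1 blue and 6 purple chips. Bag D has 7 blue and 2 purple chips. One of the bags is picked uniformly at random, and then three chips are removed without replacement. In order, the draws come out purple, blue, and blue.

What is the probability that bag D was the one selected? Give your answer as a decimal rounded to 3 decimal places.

0.393

For each hypothesis, P(data | H) works out to: P(data | bag A) = (1/7)(6/6)(5/5) = 1/7; P(data | bag B) = (4/7)(3/6)(2/5) = 4/35; P(data | bag C) = (6/7)(1/6)(0/5) = 0; P(data | bag D) = (2/9)(7/8)(6/7) = 1/6.
The prior-weighted likelihoods are 1/4 · 1/7 = 1/28, 1/4 · 4/35 = 1/35, 1/4 · 0 = 0, 1/4 · 1/6 = 1/24; summing to 89/840.
By Bayes' rule, P(bag D | data) = (1/24) / (89/840) = 35/89.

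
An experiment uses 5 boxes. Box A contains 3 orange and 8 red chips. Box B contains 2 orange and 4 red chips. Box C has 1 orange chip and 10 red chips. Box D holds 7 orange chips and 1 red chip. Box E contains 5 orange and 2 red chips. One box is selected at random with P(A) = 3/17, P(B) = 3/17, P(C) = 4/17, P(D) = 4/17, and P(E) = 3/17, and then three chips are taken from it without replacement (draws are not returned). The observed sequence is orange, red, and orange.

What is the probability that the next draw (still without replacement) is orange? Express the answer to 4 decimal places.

0.6682

The likelihood of the observed sequence under each hypothesis: P(data | box A) = (3/11)(8/10)(2/9) = 0.048485; P(data | box B) = (2/6)(4/5)(1/4) = 0.066667; P(data | box C) = (1/11)(10/10)(0/9) = 0; P(data | box D) = (7/8)(1/7)(6/6) = 0.125; P(data | box E) = (5/7)(2/6)(4/5) = 0.19048.
Multiplying each by its prior: 3/17 · 0.048485 = 0.0085561, 3/17 · 0.066667 = 0.011765, 4/17 · 0 = 0, 4/17 · 0.125 = 0.029412, 3/17 · 0.19048 = 0.033613; summing to 0.083346.
Dividing through by the total gives posterior P(box A | data) = 0.10266, P(box B | data) = 0.14115, P(box C | data) = 0, P(box D | data) = 0.35289, P(box E | data) = 0.4033.
The predictive probability is P(orange next | data) = (1/8)(0.10266) + (0)(0.14115) + (1)(0.35289) + (3/4)(0.4033) = 0.66819.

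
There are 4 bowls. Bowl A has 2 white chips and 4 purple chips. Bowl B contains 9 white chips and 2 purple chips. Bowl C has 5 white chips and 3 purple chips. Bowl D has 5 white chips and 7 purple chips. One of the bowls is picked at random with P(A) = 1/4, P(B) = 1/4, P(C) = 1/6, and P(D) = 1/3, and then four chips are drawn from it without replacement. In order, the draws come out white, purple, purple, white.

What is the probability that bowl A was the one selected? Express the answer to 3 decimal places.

0.294

Compute the likelihood of the observed sequence for each case: P(data | bowl A) = (2/6)(4/5)(3/4)(1/3) = 0.066667; P(data | bowl B) = (9/11)(2/10)(1/9)(8/8) = 0.018182; P(data | bowl C) = (5/8)(3/7)(2/6)(4/5) = 0.071429; P(data | bowl D) = (5/12)(7/11)(6/10)(4/9) = 0.070707.
Multiplying each by its prior: 1/4 · 0.066667 = 0.016667, 1/4 · 0.018182 = 0.0045455, 1/6 · 0.071429 = 0.011905, 1/3 · 0.070707 = 0.023569; with total 0.056686.
Therefore the posterior P(bowl A | data) = (0.016667) / (0.056686) = 0.29402.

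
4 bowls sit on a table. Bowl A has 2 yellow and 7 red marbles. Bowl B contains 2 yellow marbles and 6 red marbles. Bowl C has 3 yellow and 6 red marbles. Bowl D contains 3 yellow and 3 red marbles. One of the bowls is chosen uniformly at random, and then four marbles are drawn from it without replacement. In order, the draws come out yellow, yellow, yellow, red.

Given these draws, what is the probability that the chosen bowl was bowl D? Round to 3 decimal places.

Compute the likelihood of the observed sequence for each case: P(data | bowl A) = (2/9)(1/8)(0/7) = 0; P(data | bowl B) = (2/8)(1/7)(0/6) = 0; P(data | bowl C) = (3/9)(2/8)(1/7)(6/6) = 1/84; P(data | bowl D) = (3/6)(2/5)(1/4)(3/3) = 1/20.
Weighting by the prior gives 1/4 · 0 = 0, 1/4 · 0 = 0, 1/4 · 1/84 = 1/336, 1/4 · 1/20 = 1/80; summing to 13/840.
By Bayes' rule, P(bowl D | data) = (1/80) / (13/840) = 21/26.

0.808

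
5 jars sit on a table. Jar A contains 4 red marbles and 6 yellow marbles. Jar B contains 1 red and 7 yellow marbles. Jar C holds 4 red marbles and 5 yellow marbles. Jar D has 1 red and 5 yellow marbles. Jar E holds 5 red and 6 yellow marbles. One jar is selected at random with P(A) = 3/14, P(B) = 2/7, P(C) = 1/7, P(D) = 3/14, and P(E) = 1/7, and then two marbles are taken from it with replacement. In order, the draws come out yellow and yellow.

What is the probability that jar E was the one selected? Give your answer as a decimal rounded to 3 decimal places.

0.080

Compute the likelihood of the observed sequence for each case: P(data | jar A) = (6/10)(6/10) = 0.36; P(data | jar B) = (7/8)(7/8) = 0.76562; P(data | jar C) = (5/9)(5/9) = 0.30864; P(data | jar D) = (5/6)(5/6) = 0.69444; P(data | jar E) = (6/11)(6/11) = 0.29752.
The prior-weighted likelihoods are 3/14 · 0.36 = 0.077143, 2/7 · 0.76562 = 0.21875, 1/7 · 0.30864 = 0.044092, 3/14 · 0.69444 = 0.14881, 1/7 · 0.29752 = 0.042503; these sum to 0.5313.
Hence P(jar E | data) = (0.042503) / (0.5313) = 0.079998.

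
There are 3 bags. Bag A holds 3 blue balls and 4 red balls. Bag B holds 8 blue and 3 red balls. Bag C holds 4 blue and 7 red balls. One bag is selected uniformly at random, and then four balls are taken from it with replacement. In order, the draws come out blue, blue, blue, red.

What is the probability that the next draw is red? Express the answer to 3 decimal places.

0.409

Compute the likelihood of the observed sequence for each case: P(data | bag A) = (3/7)(3/7)(3/7)(4/7) = 0.044981; P(data | bag B) = (8/11)(8/11)(8/11)(3/11) = 0.10491; P(data | bag C) = (4/11)(4/11)(4/11)(7/11) = 0.030599.
Multiplying each by its prior: 1/3 · 0.044981 = 0.014994, 1/3 · 0.10491 = 0.03497, 1/3 · 0.030599 = 0.0102; these sum to 0.060164.
Normalising, the posterior is P(bag A | data) = 0.24922, P(bag B | data) = 0.58125, P(bag C | data) = 0.16953.
So P(red next | data) = Σ P(red next | H) P(H | data) = (4/7)(0.24922) + (3/11)(0.58125) + (7/11)(0.16953) = 0.40882.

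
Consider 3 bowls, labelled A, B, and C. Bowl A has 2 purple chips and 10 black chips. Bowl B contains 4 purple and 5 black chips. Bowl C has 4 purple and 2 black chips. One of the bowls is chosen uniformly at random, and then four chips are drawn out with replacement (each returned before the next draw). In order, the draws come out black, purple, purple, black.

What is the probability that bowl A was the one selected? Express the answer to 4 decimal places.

Under each hypothesis, the probability of the observed sequence is: P(data | bowl A) = (10/12)(2/12)(2/12)(10/12) = 0.01929; P(data | bowl B) = (5/9)(4/9)(4/9)(5/9) = 0.060966; P(data | bowl C) = (2/6)(4/6)(4/6)(2/6) = 0.049383.
Weighting by the prior gives 1/3 · 0.01929 = 0.00643, 1/3 · 0.060966 = 0.020322, 1/3 · 0.049383 = 0.016461; these sum to 0.043213.
Hence P(bowl A | data) = (0.00643) / (0.043213) = 0.1488.

0.1488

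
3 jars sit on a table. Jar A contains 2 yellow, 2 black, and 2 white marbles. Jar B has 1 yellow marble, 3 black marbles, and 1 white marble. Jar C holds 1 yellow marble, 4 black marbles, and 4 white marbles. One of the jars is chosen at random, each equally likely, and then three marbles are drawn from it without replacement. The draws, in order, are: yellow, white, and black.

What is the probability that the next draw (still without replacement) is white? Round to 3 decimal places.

0.257

Compute the likelihood of the observed sequence for each case: P(data | jar A) = (2/6)(2/5)(2/4) = 0.066667; P(data | jar B) = (1/5)(1/4)(3/3) = 0.05; P(data | jar C) = (1/9)(4/8)(4/7) = 0.031746.
The prior-weighted likelihoods are 1/3 · 0.066667 = 0.022222, 1/3 · 0.05 = 0.016667, 1/3 · 0.031746 = 0.010582; with total 0.049471.
The posterior is then P(jar A | data) = 0.4492, P(jar B | data) = 0.3369, P(jar C | data) = 0.2139.
Averaging over the posterior, P(white next | data) = (1/3)(0.4492) + (0)(0.3369) + (1/2)(0.2139) = 0.25668.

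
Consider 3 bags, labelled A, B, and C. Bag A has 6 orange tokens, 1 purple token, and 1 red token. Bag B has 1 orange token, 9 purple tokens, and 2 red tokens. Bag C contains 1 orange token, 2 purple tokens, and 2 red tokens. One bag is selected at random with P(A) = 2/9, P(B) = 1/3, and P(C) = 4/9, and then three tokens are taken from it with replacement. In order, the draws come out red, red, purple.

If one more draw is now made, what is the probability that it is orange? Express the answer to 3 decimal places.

For each hypothesis, P(data | H) works out to: P(data | bag A) = (1/8)(1/8)(1/8) = 0.0019531; P(data | bag B) = (2/12)(2/12)(9/12) = 0.020833; P(data | bag C) = (2/5)(2/5)(2/5) = 0.064.
The prior-weighted likelihoods are 2/9 · 0.0019531 = 0.00043403, 1/3 · 0.020833 = 0.0069444, 4/9 · 0.064 = 0.028444; with total 0.035823.
The posterior is then P(bag A | data) = 0.012116, P(bag B | data) = 0.19385, P(bag C | data) = 0.79403.
So P(orange next | data) = Σ P(orange next | H) P(H | data) = (3/4)(0.012116) + (1/12)(0.19385) + (1/5)(0.79403) = 0.18405.

0.184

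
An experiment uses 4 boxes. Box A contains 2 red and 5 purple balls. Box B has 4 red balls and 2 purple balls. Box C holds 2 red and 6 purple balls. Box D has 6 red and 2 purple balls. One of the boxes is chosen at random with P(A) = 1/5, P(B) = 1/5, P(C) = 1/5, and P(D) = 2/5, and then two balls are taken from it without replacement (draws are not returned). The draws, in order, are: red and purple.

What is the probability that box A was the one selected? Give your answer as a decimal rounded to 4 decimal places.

0.2075

The likelihood of the observed sequence under each hypothesis: P(data | box A) = (2/7)(5/6) = 0.2381; P(data | box B) = (4/6)(2/5) = 0.26667; P(data | box C) = (2/8)(6/7) = 0.21429; P(data | box D) = (6/8)(2/7) = 0.21429.
Weighting by the prior gives 1/5 · 0.2381 = 0.047619, 1/5 · 0.26667 = 0.053333, 1/5 · 0.21429 = 0.042857, 2/5 · 0.21429 = 0.085714; these sum to 0.22952.
Hence P(box A | data) = (0.047619) / (0.22952) = 0.20747.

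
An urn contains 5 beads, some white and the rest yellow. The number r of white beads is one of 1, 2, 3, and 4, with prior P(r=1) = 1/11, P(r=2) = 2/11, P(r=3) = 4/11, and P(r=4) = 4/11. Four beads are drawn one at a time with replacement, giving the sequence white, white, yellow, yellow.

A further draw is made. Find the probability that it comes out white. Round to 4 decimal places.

Under each hypothesis, the probability of the observed sequence is: P(data | r = 1) = (1/5)(1/5)(4/5)(4/5) = 0.0256; P(data | r = 2) = (2/5)(2/5)(3/5)(3/5) = 0.0576; P(data | r = 3) = (3/5)(3/5)(2/5)(2/5) = 0.0576; P(data | r = 4) = (4/5)(4/5)(1/5)(1/5) = 0.0256.
Weighting by the prior gives 1/11 · 0.0256 = 0.0023273, 2/11 · 0.0576 = 0.010473, 4/11 · 0.0576 = 0.020945, 4/11 · 0.0256 = 0.0093091; these sum to 0.043055.
Normalising, the posterior is P(r = 1 | data) = 0.054054, P(r = 2 | data) = 0.24324, P(r = 3 | data) = 0.48649, P(r = 4 | data) = 0.21622.
The predictive probability is P(white next | data) = (1/5)(0.054054) + (2/5)(0.24324) + (3/5)(0.48649) + (4/5)(0.21622) = 0.57297.

0.5730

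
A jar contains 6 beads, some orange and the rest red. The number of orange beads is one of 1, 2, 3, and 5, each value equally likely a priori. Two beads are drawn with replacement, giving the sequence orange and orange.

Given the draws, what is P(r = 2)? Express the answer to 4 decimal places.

Compute the likelihood of the observed sequence for each case: P(data | r = 1) = (1/6)(1/6) = 1/36; P(data | r = 2) = (2/6)(2/6) = 1/9; P(data | r = 3) = (3/6)(3/6) = 1/4; P(data | r = 5) = (5/6)(5/6) = 25/36.
Weighting by the prior gives 1/4 · 1/36 = 1/144, 1/4 · 1/9 = 1/36, 1/4 · 1/4 = 1/16, 1/4 · 25/36 = 25/144; summing to 13/48.
Hence P(r = 2 | data) = (1/36) / (13/48) = 4/39.

0.1026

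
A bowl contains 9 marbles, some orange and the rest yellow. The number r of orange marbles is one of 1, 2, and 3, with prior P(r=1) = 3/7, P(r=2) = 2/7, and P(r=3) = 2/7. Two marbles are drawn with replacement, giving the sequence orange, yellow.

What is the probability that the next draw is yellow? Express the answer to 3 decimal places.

0.763

Compute the likelihood of the observed sequence for each case: P(data | r = 1) = (1/9)(8/9) = 8/81; P(data | r = 2) = (2/9)(7/9) = 14/81; P(data | r = 3) = (3/9)(6/9) = 2/9.
The prior-weighted likelihoods are 3/7 · 8/81 = 8/189, 2/7 · 14/81 = 4/81, 2/7 · 2/9 = 4/63; summing to 88/567.
Normalising, the posterior is P(r = 1 | data) = 3/11, P(r = 2 | data) = 7/22, P(r = 3 | data) = 9/22.
Averaging over the posterior, P(yellow next | data) = (8/9)(3/11) + (7/9)(7/22) + (2/3)(9/22) = 151/198.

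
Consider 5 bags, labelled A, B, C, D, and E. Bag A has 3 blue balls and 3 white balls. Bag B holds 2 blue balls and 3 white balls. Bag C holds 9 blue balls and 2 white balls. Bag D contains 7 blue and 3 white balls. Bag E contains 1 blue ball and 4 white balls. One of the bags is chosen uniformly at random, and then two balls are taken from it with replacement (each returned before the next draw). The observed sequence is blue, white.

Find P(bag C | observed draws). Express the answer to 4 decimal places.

The likelihood of the observed sequence under each hypothesis: P(data | bag A) = (3/6)(3/6) = 0.25; P(data | bag B) = (2/5)(3/5) = 0.24; P(data | bag C) = (9/11)(2/11) = 0.14876; P(data | bag D) = (7/10)(3/10) = 0.21; P(data | bag E) = (1/5)(4/5) = 0.16.
The prior-weighted likelihoods are 1/5 · 0.25 = 0.05, 1/5 · 0.24 = 0.048, 1/5 · 0.14876 = 0.029752, 1/5 · 0.21 = 0.042, 1/5 · 0.16 = 0.032; with total 0.20175.
Hence P(bag C | data) = (0.029752) / (0.20175) = 0.14747.

0.1475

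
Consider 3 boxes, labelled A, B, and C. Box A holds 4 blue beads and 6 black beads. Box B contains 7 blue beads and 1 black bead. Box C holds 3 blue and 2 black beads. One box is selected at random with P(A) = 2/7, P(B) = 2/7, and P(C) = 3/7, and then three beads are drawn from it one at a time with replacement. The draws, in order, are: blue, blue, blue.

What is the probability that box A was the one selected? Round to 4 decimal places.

0.0605

Under each hypothesis, the probability of the observed sequence is: P(data | box A) = (4/10)(4/10)(4/10) = 0.064; P(data | box B) = (7/8)(7/8)(7/8) = 0.66992; P(data | box C) = (3/5)(3/5)(3/5) = 0.216.
Weighting by the prior gives 2/7 · 0.064 = 0.018286, 2/7 · 0.66992 = 0.19141, 3/7 · 0.216 = 0.092571; with total 0.30226.
Hence P(box A | data) = (0.018286) / (0.30226) = 0.060496.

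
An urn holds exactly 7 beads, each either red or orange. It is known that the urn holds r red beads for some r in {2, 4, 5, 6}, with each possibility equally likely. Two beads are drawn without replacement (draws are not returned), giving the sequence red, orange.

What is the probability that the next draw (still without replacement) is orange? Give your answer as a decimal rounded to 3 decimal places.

0.389

Under each hypothesis, the probability of the observed sequence is: P(data | r = 2) = (2/7)(5/6) = 5/21; P(data | r = 4) = (4/7)(3/6) = 2/7; P(data | r = 5) = (5/7)(2/6) = 5/21; P(data | r = 6) = (6/7)(1/6) = 1/7.
Multiplying each by its prior: 1/4 · 5/21 = 5/84, 1/4 · 2/7 = 1/14, 1/4 · 5/21 = 5/84, 1/4 · 1/7 = 1/28; these sum to 19/84.
Normalising, the posterior is P(r = 2 | data) = 5/19, P(r = 4 | data) = 6/19, P(r = 5 | data) = 5/19, P(r = 6 | data) = 3/19.
Averaging over the posterior, P(orange next | data) = (4/5)(5/19) + (2/5)(6/19) + (1/5)(5/19) + (0)(3/19) = 37/95.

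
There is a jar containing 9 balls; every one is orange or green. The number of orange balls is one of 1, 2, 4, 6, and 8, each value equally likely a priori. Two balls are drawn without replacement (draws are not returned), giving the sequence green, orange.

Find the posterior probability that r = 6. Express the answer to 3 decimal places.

0.265

For each hypothesis, P(data | H) works out to: P(data | r = 1) = (8/9)(1/8) = 1/9; P(data | r = 2) = (7/9)(2/8) = 7/36; P(data | r = 4) = (5/9)(4/8) = 5/18; P(data | r = 6) = (3/9)(6/8) = 1/4; P(data | r = 8) = (1/9)(8/8) = 1/9.
Weighting by the prior gives 1/5 · 1/9 = 1/45, 1/5 · 7/36 = 7/180, 1/5 · 5/18 = 1/18, 1/5 · 1/4 = 1/20, 1/5 · 1/9 = 1/45; these sum to 17/90.
Hence P(r = 6 | data) = (1/20) / (17/90) = 9/34.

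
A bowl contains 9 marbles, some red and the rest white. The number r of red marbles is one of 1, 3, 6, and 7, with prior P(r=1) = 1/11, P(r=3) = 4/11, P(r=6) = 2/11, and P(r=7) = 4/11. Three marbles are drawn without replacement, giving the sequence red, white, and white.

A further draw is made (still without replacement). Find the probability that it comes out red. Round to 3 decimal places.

0.434

For each hypothesis, P(data | H) works out to: P(data | r = 1) = (1/9)(8/8)(7/7) = 1/9; P(data | r = 3) = (3/9)(6/8)(5/7) = 5/28; P(data | r = 6) = (6/9)(3/8)(2/7) = 1/14; P(data | r = 7) = (7/9)(2/8)(1/7) = 1/36.
Weighting by the prior gives 1/11 · 1/9 = 1/99, 4/11 · 5/28 = 5/77, 2/11 · 1/14 = 1/77, 4/11 · 1/36 = 1/99; these sum to 68/693.
Normalising, the posterior is P(r = 1 | data) = 7/68, P(r = 3 | data) = 45/68, P(r = 6 | data) = 9/68, P(r = 7 | data) = 7/68.
Averaging over the posterior, P(red next | data) = (0)(7/68) + (1/3)(45/68) + (5/6)(9/68) + (1)(7/68) = 59/136.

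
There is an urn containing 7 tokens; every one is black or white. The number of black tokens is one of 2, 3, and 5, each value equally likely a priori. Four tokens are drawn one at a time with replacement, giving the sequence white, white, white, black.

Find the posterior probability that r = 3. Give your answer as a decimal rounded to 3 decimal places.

The likelihood of the observed sequence under each hypothesis: P(data | r = 2) = (5/7)(5/7)(5/7)(2/7) = 0.10412; P(data | r = 3) = (4/7)(4/7)(4/7)(3/7) = 0.079967; P(data | r = 5) = (2/7)(2/7)(2/7)(5/7) = 0.01666.
Weighting by the prior gives 1/3 · 0.10412 = 0.034708, 1/3 · 0.079967 = 0.026656, 1/3 · 0.01666 = 0.0055532; with total 0.066917.
So P(r = 3 | data) = (0.026656) / (0.066917) = 0.39834.

0.398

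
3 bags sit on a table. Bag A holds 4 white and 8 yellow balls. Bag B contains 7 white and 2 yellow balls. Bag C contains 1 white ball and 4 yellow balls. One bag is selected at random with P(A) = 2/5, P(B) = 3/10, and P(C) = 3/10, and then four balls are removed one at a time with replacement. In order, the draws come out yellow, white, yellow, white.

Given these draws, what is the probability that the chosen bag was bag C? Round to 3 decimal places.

Under each hypothesis, the probability of the observed sequence is: P(data | bag A) = (8/12)(4/12)(8/12)(4/12) = 0.049383; P(data | bag B) = (2/9)(7/9)(2/9)(7/9) = 0.029873; P(data | bag C) = (4/5)(1/5)(4/5)(1/5) = 0.0256.
Multiplying each by its prior: 2/5 · 0.049383 = 0.019753, 3/10 · 0.029873 = 0.008962, 3/10 · 0.0256 = 0.00768; these sum to 0.036395.
By Bayes' rule, P(bag C | data) = (0.00768) / (0.036395) = 0.21102.

0.211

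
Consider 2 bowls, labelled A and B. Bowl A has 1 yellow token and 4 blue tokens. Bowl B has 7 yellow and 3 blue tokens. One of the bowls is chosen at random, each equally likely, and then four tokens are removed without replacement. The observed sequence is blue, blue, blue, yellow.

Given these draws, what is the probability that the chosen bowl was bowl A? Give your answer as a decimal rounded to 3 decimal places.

For each hypothesis, P(data | H) works out to: P(data | bowl A) = (4/5)(3/4)(2/3)(1/2) = 1/5; P(data | bowl B) = (3/10)(2/9)(1/8)(7/7) = 1/120.
The prior-weighted likelihoods are 1/2 · 1/5 = 1/10, 1/2 · 1/120 = 1/240; with total 5/48.
Hence P(bowl A | data) = (1/10) / (5/48) = 24/25.

0.960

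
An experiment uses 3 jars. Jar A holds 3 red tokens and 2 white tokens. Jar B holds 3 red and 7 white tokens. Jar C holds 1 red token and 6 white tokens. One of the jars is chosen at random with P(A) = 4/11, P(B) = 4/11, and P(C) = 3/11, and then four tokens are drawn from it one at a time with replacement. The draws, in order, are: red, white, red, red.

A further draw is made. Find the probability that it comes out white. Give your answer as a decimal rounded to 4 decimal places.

The likelihood of the observed sequence under each hypothesis: P(data | jar A) = (3/5)(2/5)(3/5)(3/5) = 0.0864; P(data | jar B) = (3/10)(7/10)(3/10)(3/10) = 0.0189; P(data | jar C) = (1/7)(6/7)(1/7)(1/7) = 0.002499.
Multiplying each by its prior: 4/11 · 0.0864 = 0.031418, 4/11 · 0.0189 = 0.0068727, 3/11 · 0.002499 = 0.00068153; with total 0.038972.
Normalising, the posterior is P(jar A | data) = 0.80616, P(jar B | data) = 0.17635, P(jar C | data) = 0.017488.
So P(white next | data) = Σ P(white next | H) P(H | data) = (2/5)(0.80616) + (7/10)(0.17635) + (6/7)(0.017488) = 0.4609.

0.4609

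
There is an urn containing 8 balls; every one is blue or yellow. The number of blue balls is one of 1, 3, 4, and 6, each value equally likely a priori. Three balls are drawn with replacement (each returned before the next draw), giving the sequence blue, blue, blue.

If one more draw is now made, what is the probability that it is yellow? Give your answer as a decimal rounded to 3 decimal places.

Compute the likelihood of the observed sequence for each case: P(data | r = 1) = (1/8)(1/8)(1/8) = 0.0019531; P(data | r = 3) = (3/8)(3/8)(3/8) = 0.052734; P(data | r = 4) = (4/8)(4/8)(4/8) = 0.125; P(data | r = 6) = (6/8)(6/8)(6/8) = 0.42188.
Weighting by the prior gives 1/4 · 0.0019531 = 0.00048828, 1/4 · 0.052734 = 0.013184, 1/4 · 0.125 = 0.03125, 1/4 · 0.42188 = 0.10547; these sum to 0.15039.
Dividing through by the total gives posterior P(r = 1 | data) = 0.0032468, P(r = 3 | data) = 0.087662, P(r = 4 | data) = 0.20779, P(r = 6 | data) = 0.7013.
Averaging over the posterior, P(yellow next | data) = (7/8)(0.0032468) + (5/8)(0.087662) + (1/2)(0.20779) + (1/4)(0.7013) = 0.33685.

0.337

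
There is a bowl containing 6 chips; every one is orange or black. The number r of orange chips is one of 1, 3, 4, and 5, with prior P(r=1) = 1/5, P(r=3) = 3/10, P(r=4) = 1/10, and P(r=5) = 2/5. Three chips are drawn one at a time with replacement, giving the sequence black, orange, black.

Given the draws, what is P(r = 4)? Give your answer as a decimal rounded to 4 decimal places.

Compute the likelihood of the observed sequence for each case: P(data | r = 1) = (5/6)(1/6)(5/6) = 0.11574; P(data | r = 3) = (3/6)(3/6)(3/6) = 0.125; P(data | r = 4) = (2/6)(4/6)(2/6) = 0.074074; P(data | r = 5) = (1/6)(5/6)(1/6) = 0.023148.
Multiplying each by its prior: 1/5 · 0.11574 = 0.023148, 3/10 · 0.125 = 0.0375, 1/10 · 0.074074 = 0.0074074, 2/5 · 0.023148 = 0.0092593; these sum to 0.077315.
Hence P(r = 4 | data) = (0.0074074) / (0.077315) = 0.095808.

0.0958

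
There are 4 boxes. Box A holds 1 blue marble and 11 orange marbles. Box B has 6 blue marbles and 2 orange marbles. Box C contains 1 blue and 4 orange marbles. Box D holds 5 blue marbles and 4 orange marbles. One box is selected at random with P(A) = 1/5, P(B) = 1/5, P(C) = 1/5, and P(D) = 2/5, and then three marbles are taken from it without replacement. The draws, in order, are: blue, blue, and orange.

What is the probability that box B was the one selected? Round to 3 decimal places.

0.360

Compute the likelihood of the observed sequence for each case: P(data | box A) = (1/12)(0/11) = 0; P(data | box B) = (6/8)(5/7)(2/6) = 5/28; P(data | box C) = (1/5)(0/4) = 0; P(data | box D) = (5/9)(4/8)(4/7) = 10/63.
Multiplying each by its prior: 1/5 · 0 = 0, 1/5 · 5/28 = 1/28, 1/5 · 0 = 0, 2/5 · 10/63 = 4/63; these sum to 25/252.
By Bayes' rule, P(box B | data) = (1/28) / (25/252) = 9/25.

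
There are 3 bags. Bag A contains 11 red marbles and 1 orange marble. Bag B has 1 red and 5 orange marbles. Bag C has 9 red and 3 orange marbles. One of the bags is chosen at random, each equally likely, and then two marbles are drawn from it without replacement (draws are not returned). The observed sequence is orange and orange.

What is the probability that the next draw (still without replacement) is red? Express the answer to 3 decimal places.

0.291

Compute the likelihood of the observed sequence for each case: P(data | bag A) = (1/12)(0/11) = 0; P(data | bag B) = (5/6)(4/5) = 2/3; P(data | bag C) = (3/12)(2/11) = 1/22.
Multiplying each by its prior: 1/3 · 0 = 0, 1/3 · 2/3 = 2/9, 1/3 · 1/22 = 1/66; summing to 47/198.
Dividing through by the total gives posterior P(bag A | data) = 0, P(bag B | data) = 44/47, P(bag C | data) = 3/47.
The predictive probability is P(red next | data) = (1/4)(44/47) + (9/10)(3/47) = 137/470.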